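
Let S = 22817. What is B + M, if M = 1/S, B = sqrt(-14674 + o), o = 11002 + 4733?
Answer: 1/22817 + sqrt(1061) ≈ 32.573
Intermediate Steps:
o = 15735
B = sqrt(1061) (B = sqrt(-14674 + 15735) = sqrt(1061) ≈ 32.573)
M = 1/22817 ≈ 4.3827e-5
B + M = sqrt(1061) + 1/22817 = 1/22817 + sqrt(1061)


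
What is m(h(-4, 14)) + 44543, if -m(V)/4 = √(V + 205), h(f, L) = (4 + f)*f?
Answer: 44543 - 4*√205 ≈ 44486.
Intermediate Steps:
h(f, L) = f*(4 + f)
m(V) = -4*√(205 + V) (m(V) = -4*√(V + 205) = -4*√(205 + V))
m(h(-4, 14)) + 44543 = -4*√(205 - 4*(4 - 4)) + 44543 = -4*√(205 - 4*0) + 44543 = -4*√(205 + 0) + 44543 = -4*√205 + 44543 = 44543 - 4*√205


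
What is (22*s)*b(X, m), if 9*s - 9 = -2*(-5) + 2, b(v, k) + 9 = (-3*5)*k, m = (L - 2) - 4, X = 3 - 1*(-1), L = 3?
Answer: 1848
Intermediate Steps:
X = 4 (X = 3 + 1 = 4)
m = -3 (m = (3 - 2) - 4 = 1 - 4 = -3)
b(v, k) = -9 - 15*k (b(v, k) = -9 + (-3*5)*k = -9 - 15*k)
s = 7/3 (s = 1 + (-2*(-5) + 2)/9 = 1 + (10 + 2)/9 = 1 + (⅑)*12 = 1 + 4/3 = 7/3 ≈ 2.3333)
(22*s)*b(X, m) = (22*(7/3))*(-9 - 15*(-3)) = 154*(-9 + 45)/3 = (154/3)*36 = 1848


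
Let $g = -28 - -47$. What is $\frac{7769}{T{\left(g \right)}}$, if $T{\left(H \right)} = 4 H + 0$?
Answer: $\frac{7769}{76} \approx 102.22$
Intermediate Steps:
$g = 19$ ($g = -28 + 47 = 19$)
$T{\left(H \right)} = 4 H$
$\frac{7769}{T{\left(g \right)}} = \frac{7769}{4 \cdot 19} = \frac{7769}{76}$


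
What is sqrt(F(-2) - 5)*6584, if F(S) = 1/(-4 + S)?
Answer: 3292*I*sqrt(186)/3 ≈ 14966.0*I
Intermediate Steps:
sqrt(F(-2) - 5)*6584 = sqrt(1/(-4 - 2) - 5)*6584 = sqrt(1/(-6) - 5)*6584 = sqrt(-1/6 - 5)*6584 = sqrt(-31/6)*6584 = (I*sqrt(186)/6)*6584 = 3292*I*sqrt(186)/3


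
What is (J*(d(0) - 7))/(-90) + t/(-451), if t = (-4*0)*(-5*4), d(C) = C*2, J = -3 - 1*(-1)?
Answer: -7/45 ≈ -0.15556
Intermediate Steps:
J = -2 (J = -3 + 1 = -2)
d(C) = 2*C
t = 0 (t = 0*(-20) = 0)
(J*(d(0) - 7))/(-90) + t/(-451) = -2*(2*0 - 7)/(-90) + 0/(-451) = -2*(0 - 7)*(-1/90) + 0*(-1/451) = -2*(-7)*(-1/90) + 0 = 14*(-1/90) + 0 = -7/45 + 0 = -7/45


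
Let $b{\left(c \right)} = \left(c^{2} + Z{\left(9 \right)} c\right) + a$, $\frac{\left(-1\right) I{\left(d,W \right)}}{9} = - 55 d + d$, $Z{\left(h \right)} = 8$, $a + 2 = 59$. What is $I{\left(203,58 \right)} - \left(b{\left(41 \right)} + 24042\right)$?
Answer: $72550$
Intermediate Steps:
$a = 57$ ($a = -2 + 59 = 57$)
$I{\left(d,W \right)} = 486 d$ ($I{\left(d,W \right)} = - 9 \left(- 55 d + d\right) = - 9 \left(- 54 d\right) = 486 d$)
$b{\left(c \right)} = 57 + c^{2} + 8 c$ ($b{\left(c \right)} = \left(c^{2} + 8 c\right) + 57 = 57 + c^{2} + 8 c$)
$I{\left(203,58 \right)} - \left(b{\left(41 \right)} + 24042\right) = 486 \cdot 203 - \left(\left(57 + 41^{2} + 8 \cdot 41\right) + 24042\right) = 98658 - \left(\left(57 + 1681 + 328\right) + 24042\right) = 98658 - \left(2066 + 24042\right) = 98658 - 26108 = 72550$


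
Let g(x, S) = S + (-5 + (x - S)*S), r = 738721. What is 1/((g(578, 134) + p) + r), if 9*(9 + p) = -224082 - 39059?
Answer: 9/6921892 ≈ 1.3002e-6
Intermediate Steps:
g(x, S) = -5 + S + S*(x - S) (g(x, S) = S + (-5 + S*(x - S)) = -5 + S + S*(x - S))
p = -263222/9 (p = -9 + (-224082 - 39059)/9 = -9 + (⅑)*(-263141) = -9 - 263141/9 = -263222/9 ≈ -29247.)
1/((g(578, 134) + p) + r) = 1/(((-5 + 134 - 1*134² + 134*578) - 263222/9) + 738721) = 1/(((-5 + 134 - 1*17956 + 77452) - 263222/9) + 738721) = 1/(((-5 + 134 - 17956 + 77452) - 263222/9) + 738721) = 1/((59625 - 263222/9) + 738721) = 1/(273403/9 + 738721) = 1/(6921892/9) = 9/6921892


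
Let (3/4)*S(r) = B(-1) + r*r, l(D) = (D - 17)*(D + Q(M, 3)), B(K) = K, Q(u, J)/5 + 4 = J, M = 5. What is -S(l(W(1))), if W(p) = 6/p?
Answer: -160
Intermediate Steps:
Q(u, J) = -20 + 5*J
l(D) = (-17 + D)*(-5 + D) (l(D) = (D - 17)*(D + (-20 + 5*3)) = (-17 + D)*(D + (-20 + 15)) = (-17 + D)*(D - 5) = (-17 + D)*(-5 + D))
S(r) = -4/3 + 4*r²/3 (S(r) = 4*(-1 + r*r)/3 = 4*(-1 + r²)/3 = -4/3 + 4*r²/3)
-S(l(W(1))) = -(-4/3 + 4*(85 + (6/1)² - 132/1)²/3) = -(-4/3 + 4*(85 + (6*1)² - 132)²/3) = -(-4/3 + 4*(85 + 6² - 22*6)²/3) = -(-4/3 + 4*(85 + 36 - 132)²/3) = -(-4/3 + (4/3)*(-11)²) = -(-4/3 + (4/3)*121) = -(-4/3 + 484/3) = -1*160 = -160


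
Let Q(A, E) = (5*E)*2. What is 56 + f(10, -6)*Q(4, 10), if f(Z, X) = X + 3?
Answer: -244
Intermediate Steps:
f(Z, X) = 3 + X
Q(A, E) = 10*E
56 + f(10, -6)*Q(4, 10) = 56 + (3 - 6)*(10*10) = 56 - 3*100 = 56 - 300 = -244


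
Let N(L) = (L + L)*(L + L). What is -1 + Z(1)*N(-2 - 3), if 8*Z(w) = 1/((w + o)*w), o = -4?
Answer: -31/6 ≈ -5.1667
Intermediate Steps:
N(L) = 4*L² (N(L) = (2*L)*(2*L) = 4*L²)
Z(w) = 1/(8*w*(-4 + w)) (Z(w) = (1/((w - 4)*w))/8 = (1/((-4 + w)*w))/8 = (1/(w*(-4 + w)))/8 = 1/(8*w*(-4 + w)))
-1 + Z(1)*N(-2 - 3) = -1 + ((⅛)/(1*(-4 + 1)))*(4*(-2 - 3)²) = -1 + ((⅛)*1/(-3))*(4*(-5)²) = -1 + ((⅛)*1*(-⅓))*(4*25) = -1 - 1/24*100 = -1 - 25/6 = -31/6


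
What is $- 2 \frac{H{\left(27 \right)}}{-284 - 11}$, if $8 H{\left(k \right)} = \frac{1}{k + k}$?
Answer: $\frac{1}{63720} \approx 1.5694 \cdot 10^{-5}$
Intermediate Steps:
$H{\left(k \right)} = \frac{1}{16 k}$ ($H{\left(k \right)} = \frac{1}{8 \left(k + k\right)} = \frac{1}{8 \cdot 2 k} = \frac{\frac{1}{2} \frac{1}{k}}{8} = \frac{1}{16 k}$)
$- 2 \frac{H{\left(27 \right)}}{-284 - 11} = - 2 \frac{\frac{1}{16} \cdot \frac{1}{27}}{-284 - 11} = - 2 \frac{1}{432 \left(-295\right)} = - 2 \cdot \frac{1}{432} \left(- \frac{1}{295}\right) = \left(-2\right) \left(- \frac{1}{127440}\right) = \frac{1}{63720}$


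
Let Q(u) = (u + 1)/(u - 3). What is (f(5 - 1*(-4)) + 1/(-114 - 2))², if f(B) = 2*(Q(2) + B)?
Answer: 1934881/13456 ≈ 143.79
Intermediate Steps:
Q(u) = (1 + u)/(-3 + u)
f(B) = -6 + 2*B (f(B) = 2*((1 + 2)/(-3 + 2) + B) = 2*(3/(-1) + B) = 2*(-1*3 + B) = 2*(-3 + B) = -6 + 2*B)
(f(5 - 1*(-4)) + 1/(-114 - 2))² = ((-6 + 2*(5 - 1*(-4))) + 1/(-114 - 2))² = ((-6 + 2*(5 + 4)) + 1/(-116))² = ((-6 + 2*9) - 1/116)² = ((-6 + 18) - 1/116)² = (12 - 1/116)² = (1391/116)² = 1934881/13456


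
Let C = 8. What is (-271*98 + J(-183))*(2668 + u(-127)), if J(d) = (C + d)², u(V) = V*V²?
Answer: -8319922905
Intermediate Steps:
u(V) = V³
J(d) = (8 + d)²
(-271*98 + J(-183))*(2668 + u(-127)) = (-271*98 + (8 - 183)²)*(2668 + (-127)³) = (-26558 + (-175)²)*(2668 - 2048383) = (-26558 + 30625)*(-2045715) = 4067*(-2045715) = -8319922905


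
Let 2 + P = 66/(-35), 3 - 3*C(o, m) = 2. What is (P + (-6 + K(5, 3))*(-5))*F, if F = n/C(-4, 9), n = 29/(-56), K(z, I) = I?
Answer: -33843/1960 ≈ -17.267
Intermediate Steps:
C(o, m) = ⅓ (C(o, m) = 1 - ⅓*2 = 1 - ⅔ = ⅓)
n = -29/56 (n = 29*(-1/56) = -29/56 ≈ -0.51786)
P = -136/35 (P = -2 + 66/(-35) = -2 + 66*(-1/35) = -2 - 66/35 = -136/35 ≈ -3.8857)
F = -87/56 (F = -29/(56*⅓) = -29/56*3 = -87/56 ≈ -1.5536)
(P + (-6 + K(5, 3))*(-5))*F = (-136/35 + (-6 + 3)*(-5))*(-87/56) = (-136/35 - 3*(-5))*(-87/56) = (-136/35 + 15)*(-87/56) = (389/35)*(-87/56) = -33843/1960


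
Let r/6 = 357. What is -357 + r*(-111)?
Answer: -238119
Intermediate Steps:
r = 2142 (r = 6*357 = 2142)
-357 + r*(-111) = -357 + 2142*(-111) = -357 - 237762 = -238119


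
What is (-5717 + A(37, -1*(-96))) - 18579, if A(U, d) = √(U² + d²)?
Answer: -24296 + √10585 ≈ -24193.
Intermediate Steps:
(-5717 + A(37, -1*(-96))) - 18579 = (-5717 + √(37² + (-1*(-96))²)) - 18579 = (-5717 + √(1369 + 96²)) - 18579 = (-5717 + √(1369 + 9216)) - 18579 = (-5717 + √10585) - 18579 = -24296 + √10585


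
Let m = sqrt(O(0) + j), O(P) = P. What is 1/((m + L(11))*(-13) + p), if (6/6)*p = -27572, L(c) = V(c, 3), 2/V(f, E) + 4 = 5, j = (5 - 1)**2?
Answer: -1/27650 ≈ -3.6166e-5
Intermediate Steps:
j = 16 (j = 4**2 = 16)
V(f, E) = 2 (V(f, E) = 2/(-4 + 5) = 2/1 = 2*1 = 2)
L(c) = 2
p = -27572
m = 4 (m = sqrt(0 + 16) = sqrt(16) = 4)
1/((m + L(11))*(-13) + p) = 1/((4 + 2)*(-13) - 27572) = 1/(6*(-13) - 27572) = 1/(-78 - 27572) = 1/(-27650) = -1/27650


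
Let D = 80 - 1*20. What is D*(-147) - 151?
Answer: -8971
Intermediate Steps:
D = 60 (D = 80 - 20 = 60)
D*(-147) - 151 = 60*(-147) - 151 = -8820 - 151 = -8971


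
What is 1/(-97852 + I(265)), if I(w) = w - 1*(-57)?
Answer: -1/97530 ≈ -1.0253e-5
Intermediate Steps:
I(w) = 57 + w (I(w) = w + 57 = 57 + w)
1/(-97852 + I(265)) = 1/(-97852 + (57 + 265)) = 1/(-97852 + 322) = 1/(-97530) = -1/97530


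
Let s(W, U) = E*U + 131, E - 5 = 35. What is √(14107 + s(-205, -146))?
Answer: √8398 ≈ 91.641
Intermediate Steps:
E = 40 (E = 5 + 35 = 40)
s(W, U) = 131 + 40*U (s(W, U) = 40*U + 131 = 131 + 40*U)
√(14107 + s(-205, -146)) = √(14107 + (131 + 40*(-146))) = √(14107 + (131 - 5840)) = √(14107 - 5709) = √8398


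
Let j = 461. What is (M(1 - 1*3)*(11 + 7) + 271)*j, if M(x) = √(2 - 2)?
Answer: 124931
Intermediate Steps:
M(x) = 0 (M(x) = √0 = 0)
(M(1 - 1*3)*(11 + 7) + 271)*j = (0*(11 + 7) + 271)*461 = (0*18 + 271)*461 = (0 + 271)*461 = 271*461 = 124931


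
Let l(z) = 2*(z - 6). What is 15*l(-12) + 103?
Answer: -437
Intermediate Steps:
l(z) = -12 + 2*z (l(z) = 2*(-6 + z) = -12 + 2*z)
15*l(-12) + 103 = 15*(-12 + 2*(-12)) + 103 = 15*(-12 - 24) + 103 = 15*(-36) + 103 = -540 + 103 = -437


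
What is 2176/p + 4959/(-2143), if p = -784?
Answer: -534439/105007 ≈ -5.0896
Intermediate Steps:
2176/p + 4959/(-2143) = 2176/(-784) + 4959/(-2143) = 2176*(-1/784) + 4959*(-1/2143) = -136/49 - 4959/2143 = -534439/105007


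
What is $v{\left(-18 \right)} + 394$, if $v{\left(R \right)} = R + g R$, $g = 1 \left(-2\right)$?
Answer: $412$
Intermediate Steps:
$g = -2$
$v{\left(R \right)} = - R$ ($v{\left(R \right)} = R - 2 R = - R$)
$v{\left(-18 \right)} + 394 = \left(-1\right) \left(-18\right) + 394 = 18 + 394 = 412$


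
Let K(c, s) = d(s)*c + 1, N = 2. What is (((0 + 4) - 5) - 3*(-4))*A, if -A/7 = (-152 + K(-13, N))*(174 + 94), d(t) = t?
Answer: 3652572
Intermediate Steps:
K(c, s) = 1 + c*s (K(c, s) = s*c + 1 = c*s + 1 = 1 + c*s)
A = 332052 (A = -7*(-152 + (1 - 13*2))*(174 + 94) = -7*(-152 + (1 - 26))*268 = -7*(-152 - 25)*268 = -(-1239)*268 = -7*(-47436) = 332052)
(((0 + 4) - 5) - 3*(-4))*A = (((0 + 4) - 5) - 3*(-4))*332052 = ((4 - 5) + 12)*332052 = (-1 + 12)*332052 = 11*332052 = 3652572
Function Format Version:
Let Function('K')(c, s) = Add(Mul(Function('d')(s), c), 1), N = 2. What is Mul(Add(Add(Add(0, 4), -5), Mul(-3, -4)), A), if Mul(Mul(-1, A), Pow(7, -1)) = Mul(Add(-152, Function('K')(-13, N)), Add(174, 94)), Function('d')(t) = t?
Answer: 3652572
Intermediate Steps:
Function('K')(c, s) = Add(1, Mul(c, s)) (Function('K')(c, s) = Add(Mul(s, c), 1) = Add(Mul(c, s), 1) = Add(1, Mul(c, s)))
A = 332052 (A = Mul(-7, Mul(Add(-152, Add(1, Mul(-13, 2))), Add(174, 94))) = Mul(-7, Mul(Add(-152, Add(1, -26)), 268)) = Mul(-7, Mul(Add(-152, -25), 268)) = Mul(-7, Mul(-177, 268)) = Mul(-7, -47436) = 332052)
Mul(Add(Add(Add(0, 4), -5), Mul(-3, -4)), A) = Mul(Add(Add(Add(0, 4), -5), Mul(-3, -4)), 332052) = Mul(Add(Add(4, -5), 12), 332052) = Mul(Add(-1, 12), 332052) = Mul(11, 332052) = 3652572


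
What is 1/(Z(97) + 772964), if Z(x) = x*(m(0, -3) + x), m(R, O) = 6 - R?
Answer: 1/782955 ≈ 1.2772e-6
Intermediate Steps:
Z(x) = x*(6 + x) (Z(x) = x*((6 - 1*0) + x) = x*((6 + 0) + x) = x*(6 + x))
1/(Z(97) + 772964) = 1/(97*(6 + 97) + 772964) = 1/(97*103 + 772964) = 1/(9991 + 772964) = 1/782955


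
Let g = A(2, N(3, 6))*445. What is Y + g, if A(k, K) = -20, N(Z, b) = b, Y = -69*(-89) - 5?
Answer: -2764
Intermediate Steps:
Y = 6136 (Y = 6141 - 5 = 6136)
g = -8900 (g = -20*445 = -8900)
Y + g = 6136 - 8900 = -2764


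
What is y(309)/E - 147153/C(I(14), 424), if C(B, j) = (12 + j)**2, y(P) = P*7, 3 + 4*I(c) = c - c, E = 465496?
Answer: -8510994405/11061115952 ≈ -0.76945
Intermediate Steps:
I(c) = -3/4 (I(c) = -3/4 + (c - c)/4 = -3/4 + (1/4)*0 = -3/4 + 0 = -3/4)
y(P) = 7*P
y(309)/E - 147153/C(I(14), 424) = (7*309)/465496 - 147153/(12 + 424)**2 = 2163*(1/465496) - 147153/(436**2) = 2163/465496 - 147153/190096 = -8510994405/11061115952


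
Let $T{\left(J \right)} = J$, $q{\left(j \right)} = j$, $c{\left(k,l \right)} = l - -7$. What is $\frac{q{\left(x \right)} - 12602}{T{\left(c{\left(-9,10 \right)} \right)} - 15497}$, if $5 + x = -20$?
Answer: $\frac{1403}{1720} \approx 0.8157$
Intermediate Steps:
$x = -25$ ($x = -5 - 20 = -25$)
$c{\left(k,l \right)} = 7 + l$ ($c{\left(k,l \right)} = l + 7 = 7 + l$)
$\frac{q{\left(x \right)} - 12602}{T{\left(c{\left(-9,10 \right)} \right)} - 15497} = \frac{-25 - 12602}{\left(7 + 10\right) - 15497} = - \frac{12627}{17 - 15497} = - \frac{12627}{-15480} = \left(-12627\right) \left(- \frac{1}{15480}\right) = \frac{1403}{1720}$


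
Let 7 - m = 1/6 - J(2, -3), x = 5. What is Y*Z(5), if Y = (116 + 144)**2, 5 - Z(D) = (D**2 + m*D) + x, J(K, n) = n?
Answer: -8957000/3 ≈ -2.9857e+6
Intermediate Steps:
m = 23/6 (m = 7 - (1/6 - 1*(-3)) = 7 - (1/6 + 3) = 7 - 1*19/6 = 7 - 19/6 = 23/6 ≈ 3.8333)
Z(D) = -D**2 - 23*D/6 (Z(D) = 5 - ((D**2 + 23*D/6) + 5) = 5 - (5 + D**2 + 23*D/6) = 5 + (-5 - D**2 - 23*D/6) = -D**2 - 23*D/6)
Y = 67600 (Y = 260**2 = 67600)
Y*Z(5) = 67600*((1/6)*5*(-23 - 6*5)) = 67600*((1/6)*5*(-23 - 30)) = 67600*((1/6)*5*(-53)) = 67600*(-265/6) = -8957000/3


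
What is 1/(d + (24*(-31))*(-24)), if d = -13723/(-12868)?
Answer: 12868/229784731 ≈ 5.6000e-5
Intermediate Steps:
d = 13723/12868 (d = -13723*(-1/12868) = 13723/12868 ≈ 1.0664)
1/(d + (24*(-31))*(-24)) = 1/(13723/12868 + (24*(-31))*(-24)) = 1/(13723/12868 - 744*(-24)) = 1/(13723/12868 + 17856) = 1/(229784731/12868) = 12868/229784731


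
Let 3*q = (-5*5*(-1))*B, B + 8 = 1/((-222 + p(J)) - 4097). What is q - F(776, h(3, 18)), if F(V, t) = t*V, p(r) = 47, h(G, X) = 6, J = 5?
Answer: -60525721/12816 ≈ -4722.7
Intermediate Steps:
B = -34177/4272 (B = -8 + 1/((-222 + 47) - 4097) = -8 + 1/(-175 - 4097) = -8 + 1/(-4272) = -8 - 1/4272 = -34177/4272 ≈ -8.0002)
q = -854425/12816 (q = ((-5*5*(-1))*(-34177/4272))/3 = (-25*(-1)*(-34177/4272))/3 = (25*(-34177/4272))/3 = (⅓)*(-854425/4272) = -854425/12816 ≈ -66.669)
F(V, t) = V*t
q - F(776, h(3, 18)) = -854425/12816 - 776*6 = -854425/12816 - 1*4656 = -854425/12816 - 4656 = -60525721/12816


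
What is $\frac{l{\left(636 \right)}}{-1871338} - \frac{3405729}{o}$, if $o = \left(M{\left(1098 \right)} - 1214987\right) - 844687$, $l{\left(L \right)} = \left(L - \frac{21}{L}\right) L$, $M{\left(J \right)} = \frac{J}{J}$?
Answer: $\frac{791454836961}{550620621782} \approx 1.4374$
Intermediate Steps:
$M{\left(J \right)} = 1$
$l{\left(L \right)} = L \left(L - \frac{21}{L}\right)$
$o = -2059673$ ($o = \left(1 - 1214987\right) - 844687 = -1214986 - 844687 = -2059673$)
$\frac{l{\left(636 \right)}}{-1871338} - \frac{3405729}{o} = \frac{-21 + 636^{2}}{-1871338} - \frac{3405729}{-2059673} = \left(-21 + 404496\right) \left(- \frac{1}{1871338}\right) - - \frac{3405729}{2059673} = 404475 \left(- \frac{1}{1871338}\right) + \frac{3405729}{2059673} = - \frac{404475}{1871338} + \frac{3405729}{2059673} = \frac{791454836961}{550620621782}$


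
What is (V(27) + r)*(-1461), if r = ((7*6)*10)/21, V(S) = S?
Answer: -68667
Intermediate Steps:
r = 20 (r = (42*10)*(1/21) = 420*(1/21) = 20)
(V(27) + r)*(-1461) = (27 + 20)*(-1461) = 47*(-1461) = -68667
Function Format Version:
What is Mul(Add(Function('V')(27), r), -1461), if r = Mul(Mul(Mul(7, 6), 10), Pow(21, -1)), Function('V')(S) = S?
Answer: -68667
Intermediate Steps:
r = 20 (r = Mul(Mul(42, 10), Rational(1, 21)) = Mul(420, Rational(1, 21)) = 20)
Mul(Add(Function('V')(27), r), -1461) = Mul(Add(27, 20), -1461) = Mul(47, -1461) = -68667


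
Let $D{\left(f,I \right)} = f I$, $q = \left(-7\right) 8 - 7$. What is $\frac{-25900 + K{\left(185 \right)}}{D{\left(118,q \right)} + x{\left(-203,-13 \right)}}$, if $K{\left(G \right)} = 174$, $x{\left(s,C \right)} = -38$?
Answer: $\frac{12863}{3736} \approx 3.443$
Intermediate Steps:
$q = -63$ ($q = -56 - 7 = -63$)
$D{\left(f,I \right)} = I f$
$\frac{-25900 + K{\left(185 \right)}}{D{\left(118,q \right)} + x{\left(-203,-13 \right)}} = \frac{-25900 + 174}{\left(-63\right) 118 - 38} = - \frac{25726}{-7434 - 38} = - \frac{25726}{-7472} = \left(-25726\right) \left(- \frac{1}{7472}\right) = \frac{12863}{3736}$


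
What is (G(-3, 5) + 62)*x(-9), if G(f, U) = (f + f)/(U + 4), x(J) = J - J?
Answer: 0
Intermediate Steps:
x(J) = 0
G(f, U) = 2*f/(4 + U) (G(f, U) = (2*f)/(4 + U) = 2*f/(4 + U))
(G(-3, 5) + 62)*x(-9) = (2*(-3)/(4 + 5) + 62)*0 = (2*(-3)/9 + 62)*0 = (2*(-3)*(1/9) + 62)*0 = (-2/3 + 62)*0 = (184/3)*0 = 0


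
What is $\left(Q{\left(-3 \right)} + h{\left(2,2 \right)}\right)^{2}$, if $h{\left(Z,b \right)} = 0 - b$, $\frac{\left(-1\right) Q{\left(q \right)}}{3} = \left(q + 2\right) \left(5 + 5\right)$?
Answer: $784$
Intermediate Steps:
$Q{\left(q \right)} = -60 - 30 q$ ($Q{\left(q \right)} = - 3 \left(q + 2\right) \left(5 + 5\right) = - 3 \left(2 + q\right) 10 = - 3 \left(20 + 10 q\right) = -60 - 30 q$)
$h{\left(Z,b \right)} = - b$
$\left(Q{\left(-3 \right)} + h{\left(2,2 \right)}\right)^{2} = \left(\left(-60 - -90\right) - 2\right)^{2} = \left(\left(-60 + 90\right) - 2\right)^{2} = \left(30 - 2\right)^{2} = 28^{2} = 784$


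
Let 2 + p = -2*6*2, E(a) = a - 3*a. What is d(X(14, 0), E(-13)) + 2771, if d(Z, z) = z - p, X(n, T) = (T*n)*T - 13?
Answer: 2823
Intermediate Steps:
X(n, T) = -13 + n*T² (X(n, T) = n*T² - 13 = -13 + n*T²)
E(a) = -2*a
p = -26 (p = -2 - 2*6*2 = -2 - 12*2 = -2 - 24 = -26)
d(Z, z) = 26 + z (d(Z, z) = z - 1*(-26) = z + 26 = 26 + z)
d(X(14, 0), E(-13)) + 2771 = (26 - 2*(-13)) + 2771 = (26 + 26) + 2771 = 52 + 2771 = 2823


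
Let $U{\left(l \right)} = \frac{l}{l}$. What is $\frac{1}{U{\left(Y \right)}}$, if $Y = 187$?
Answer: $1$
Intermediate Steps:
$U{\left(l \right)} = 1$
$\frac{1}{U{\left(Y \right)}} = 1^{-1} = 1$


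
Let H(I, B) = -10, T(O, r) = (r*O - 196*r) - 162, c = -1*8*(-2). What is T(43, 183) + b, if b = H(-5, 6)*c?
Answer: -28321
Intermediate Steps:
c = 16 (c = -8*(-2) = 16)
T(O, r) = -162 - 196*r + O*r (T(O, r) = (O*r - 196*r) - 162 = (-196*r + O*r) - 162 = -162 - 196*r + O*r)
b = -160 (b = -10*16 = -160)
T(43, 183) + b = (-162 - 196*183 + 43*183) - 160 = (-162 - 35868 + 7869) - 160 = -28161 - 160 = -28321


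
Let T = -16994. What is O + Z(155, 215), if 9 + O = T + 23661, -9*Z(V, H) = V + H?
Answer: 59552/9 ≈ 6616.9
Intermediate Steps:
Z(V, H) = -H/9 - V/9 (Z(V, H) = -(V + H)/9 = -(H + V)/9 = -H/9 - V/9)
O = 6658 (O = -9 + (-16994 + 23661) = -9 + 6667 = 6658)
O + Z(155, 215) = 6658 + (-⅑*215 - ⅑*155) = 6658 + (-215/9 - 155/9) = 6658 - 370/9 = 59552/9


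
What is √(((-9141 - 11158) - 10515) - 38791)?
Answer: I*√69605 ≈ 263.83*I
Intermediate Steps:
√(((-9141 - 11158) - 10515) - 38791) = √((-20299 - 10515) - 38791) = √(-30814 - 38791) = √(-69605) = I*√69605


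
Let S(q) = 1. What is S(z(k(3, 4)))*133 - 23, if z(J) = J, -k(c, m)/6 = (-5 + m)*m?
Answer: 110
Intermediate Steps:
k(c, m) = -6*m*(-5 + m) (k(c, m) = -6*(-5 + m)*m = -6*m*(-5 + m))
S(z(k(3, 4)))*133 - 23 = 1*133 - 23 = 133 - 23 = 110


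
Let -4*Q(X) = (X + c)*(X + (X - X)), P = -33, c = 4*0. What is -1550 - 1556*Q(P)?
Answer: 422071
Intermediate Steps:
c = 0
Q(X) = -X²/4 (Q(X) = -(X + 0)*(X + (X - X))/4 = -X*(X + 0)/4 = -X*X/4 = -X²/4)
-1550 - 1556*Q(P) = -1550 - (-389)*(-33)² = -1550 - (-389)*1089 = -1550 - 1556*(-1089/4) = -1550 + 423621 = 422071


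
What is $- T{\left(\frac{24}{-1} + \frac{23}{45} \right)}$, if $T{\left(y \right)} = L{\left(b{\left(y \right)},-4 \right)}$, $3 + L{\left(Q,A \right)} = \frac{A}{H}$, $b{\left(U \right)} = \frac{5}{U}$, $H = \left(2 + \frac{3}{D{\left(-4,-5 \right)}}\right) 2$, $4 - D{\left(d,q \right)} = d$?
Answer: $\frac{73}{19} \approx 3.8421$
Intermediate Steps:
$D{\left(d,q \right)} = 4 - d$
$H = \frac{19}{4}$ ($H = \left(2 + \frac{3}{4 - -4}\right) 2 = \left(2 + \frac{3}{4 + 4}\right) 2 = \left(2 + \frac{3}{8}\right) 2 = \frac{19}{8} \cdot 2 = \frac{19}{4} \approx 4.75$)
$L{\left(Q,A \right)} = -3 + \frac{4 A}{19}$ ($L{\left(Q,A \right)} = -3 + \frac{A}{\frac{19}{4}} = -3 + A \frac{4}{19} = -3 + \frac{4 A}{19}$)
$T{\left(y \right)} = - \frac{73}{19}$ ($T{\left(y \right)} = -3 + \frac{4}{19} \left(-4\right) = -3 - \frac{16}{19} = - \frac{73}{19}$)
$- T{\left(\frac{24}{-1} + \frac{23}{45} \right)} = \left(-1\right) \left(- \frac{73}{19}\right) = \frac{73}{19}$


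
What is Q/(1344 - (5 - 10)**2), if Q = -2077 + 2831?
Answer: 754/1319 ≈ 0.57164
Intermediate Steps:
Q = 754
Q/(1344 - (5 - 10)**2) = 754/(1344 - (5 - 10)**2) = 754/(1344 - 1*(-5)**2) = 754/(1344 - 1*25) = 754/(1344 - 25) = 754/1319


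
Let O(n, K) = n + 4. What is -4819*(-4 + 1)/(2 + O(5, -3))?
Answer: 14457/11 ≈ 1314.3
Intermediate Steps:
O(n, K) = 4 + n
-4819*(-4 + 1)/(2 + O(5, -3)) = -4819*(-4 + 1)/(2 + (4 + 5)) = -(-14457)/(2 + 9) = -(-14457)/11 = -4819*(-3/11) = 14457/11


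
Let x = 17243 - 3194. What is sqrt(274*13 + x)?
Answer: sqrt(17611) ≈ 132.71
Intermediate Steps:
x = 14049
sqrt(274*13 + x) = sqrt(274*13 + 14049) = sqrt(3562 + 14049) = sqrt(17611)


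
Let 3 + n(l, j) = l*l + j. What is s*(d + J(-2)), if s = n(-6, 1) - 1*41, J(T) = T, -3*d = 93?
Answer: 231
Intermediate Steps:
d = -31 (d = -⅓*93 = -31)
n(l, j) = -3 + j + l² (n(l, j) = -3 + (l*l + j) = -3 + (l² + j) = -3 + (j + l²) = -3 + j + l²)
s = -7 (s = (-3 + 1 + (-6)²) - 1*41 = (-3 + 1 + 36) - 41 = 34 - 41 = -7)
s*(d + J(-2)) = -7*(-31 - 2) = -7*(-33) = 231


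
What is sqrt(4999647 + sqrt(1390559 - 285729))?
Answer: sqrt(4999647 + sqrt(1104830)) ≈ 2236.2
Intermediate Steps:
sqrt(4999647 + sqrt(1390559 - 285729)) = sqrt(4999647 + sqrt(1104830))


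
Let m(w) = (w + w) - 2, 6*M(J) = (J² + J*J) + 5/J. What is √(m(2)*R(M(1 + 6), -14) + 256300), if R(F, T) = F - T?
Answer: √113055159/21 ≈ 506.32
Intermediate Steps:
M(J) = J²/3 + 5/(6*J) (M(J) = ((J² + J*J) + 5/J)/6 = ((J² + J²) + 5/J)/6 = (2*J² + 5/J)/6 = J²/3 + 5/(6*J))
m(w) = -2 + 2*w (m(w) = 2*w - 2 = -2 + 2*w)
√(m(2)*R(M(1 + 6), -14) + 256300) = √((-2 + 2*2)*((5 + 2*(1 + 6)³)/(6*(1 + 6)) - 1*(-14)) + 256300) = √((-2 + 4)*((⅙)*(5 + 2*7³)/7 + 14) + 256300) = √(2*((⅙)*(⅐)*(5 + 2*343) + 14) + 256300) = √(2*((⅙)*(⅐)*(5 + 686) + 14) + 256300) = √(2*((⅙)*(⅐)*691 + 14) + 256300) = √(2*(691/42 + 14) + 256300) = √(2*(1279/42) + 256300) = √(1279/21 + 256300) = √(5383579/21) = √113055159/21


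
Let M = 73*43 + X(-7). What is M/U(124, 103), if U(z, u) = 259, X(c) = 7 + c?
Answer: 3139/259 ≈ 12.120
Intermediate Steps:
M = 3139 (M = 73*43 + (7 - 7) = 3139 + 0 = 3139)
M/U(124, 103) = 3139/259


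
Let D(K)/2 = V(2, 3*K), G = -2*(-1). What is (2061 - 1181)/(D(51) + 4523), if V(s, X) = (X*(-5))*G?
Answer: 80/133 ≈ 0.60150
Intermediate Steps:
G = 2
V(s, X) = -10*X (V(s, X) = (X*(-5))*2 = -5*X*2 = -10*X)
D(K) = -60*K (D(K) = 2*(-30*K) = -60*K)
(2061 - 1181)/(D(51) + 4523) = (2061 - 1181)/(-60*51 + 4523) = 880/(-3060 + 4523) = 880/1463 = 880*(1/1463) = 80/133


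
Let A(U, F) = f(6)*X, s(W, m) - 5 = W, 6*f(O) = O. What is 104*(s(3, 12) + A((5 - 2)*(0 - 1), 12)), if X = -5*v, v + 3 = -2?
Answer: 3432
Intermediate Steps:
v = -5 (v = -3 - 2 = -5)
f(O) = O/6
s(W, m) = 5 + W
X = 25 (X = -5*(-5) = 25)
A(U, F) = 25 (A(U, F) = ((⅙)*6)*25 = 1*25 = 25)
104*(s(3, 12) + A((5 - 2)*(0 - 1), 12)) = 104*((5 + 3) + 25) = 104*(8 + 25) = 104*33 = 3432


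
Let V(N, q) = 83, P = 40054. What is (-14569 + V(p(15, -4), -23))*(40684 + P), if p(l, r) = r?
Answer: -1169570668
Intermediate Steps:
(-14569 + V(p(15, -4), -23))*(40684 + P) = (-14569 + 83)*(40684 + 40054) = -14486*80738 = -1169570668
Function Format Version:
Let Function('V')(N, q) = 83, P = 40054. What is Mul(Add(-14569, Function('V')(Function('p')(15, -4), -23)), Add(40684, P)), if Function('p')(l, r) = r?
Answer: -1169570668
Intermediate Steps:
Mul(Add(-14569, Function('V')(Function('p')(15, -4), -23)), Add(40684, P)) = Mul(Add(-14569, 83), Add(40684, 40054)) = Mul(-14486, 80738) = -1169570668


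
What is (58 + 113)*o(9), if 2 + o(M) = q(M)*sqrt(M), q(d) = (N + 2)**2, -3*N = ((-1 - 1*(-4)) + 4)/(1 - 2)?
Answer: 9291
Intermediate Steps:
N = 7/3 (N = -((-1 - 1*(-4)) + 4)/(3*(1 - 2)) = -((-1 + 4) + 4)/(3*(-1)) = -(3 + 4)*(-1)/3 = -7*(-1)/3 = -1/3*(-7) = 7/3 ≈ 2.3333)
q(d) = 169/9 (q(d) = (7/3 + 2)**2 = (13/3)**2 = 169/9)
o(M) = -2 + 169*sqrt(M)/9
(58 + 113)*o(9) = (58 + 113)*(-2 + 169*sqrt(9)/9) = 171*(-2 + (169/9)*3) = 171*(-2 + 169/3) = 171*(163/3) = 9291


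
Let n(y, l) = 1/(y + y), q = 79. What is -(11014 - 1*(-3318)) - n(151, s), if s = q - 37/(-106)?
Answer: -4328265/302 ≈ -14332.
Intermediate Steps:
s = 8411/106 (s = 79 - 37/(-106) = 79 - 37*(-1)/106 = 79 - 1*(-37/106) = 79 + 37/106 = 8411/106 ≈ 79.349)
n(y, l) = 1/(2*y)
-(11014 - 1*(-3318)) - n(151, s) = -(11014 - 1*(-3318)) - 1/(2*151) = -(11014 + 3318) - 1/(2*151) = -1*14332 - 1*1/302 = -14332 - 1/302 = -4328265/302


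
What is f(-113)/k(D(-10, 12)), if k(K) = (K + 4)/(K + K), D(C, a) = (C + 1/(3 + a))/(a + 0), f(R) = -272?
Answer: 81056/571 ≈ 141.95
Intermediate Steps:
D(C, a) = (C + 1/(3 + a))/a
k(K) = (4 + K)/(2*K) (k(K) = (4 + K)/((2*K)) = (4 + K)*(1/(2*K)) = (4 + K)/(2*K))
f(-113)/k(D(-10, 12)) = -272*(1 + 3*(-10) - 10*12)/(6*(3 + 12)*(4 + (1 + 3*(-10) - 10*12)/(12*(3 + 12)))) = -272*(1 - 30 - 120)/(90*(4 + (1/12)*(1 - 30 - 120)/15)) = -272*(-149/(90*(4 + (1/12)*(1/15)*(-149)))) = -272*(-149/(90*(4 - 149/180))) = -272/((1/2)*(-180/149)*(571/180)) = -272/(-571/298) = -272*(-298/571) = 81056/571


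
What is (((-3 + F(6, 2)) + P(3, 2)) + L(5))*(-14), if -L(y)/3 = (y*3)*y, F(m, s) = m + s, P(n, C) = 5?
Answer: 3010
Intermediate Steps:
L(y) = -9*y² (L(y) = -3*y*3*y = -3*3*y*y = -9*y²)
(((-3 + F(6, 2)) + P(3, 2)) + L(5))*(-14) = (((-3 + (6 + 2)) + 5) - 9*5²)*(-14) = (((-3 + 8) + 5) - 9*25)*(-14) = ((5 + 5) - 225)*(-14) = (10 - 225)*(-14) = -215*(-14) = 3010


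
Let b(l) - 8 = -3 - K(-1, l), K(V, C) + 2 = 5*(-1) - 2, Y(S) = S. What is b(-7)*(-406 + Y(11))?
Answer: -5530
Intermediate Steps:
K(V, C) = -9 (K(V, C) = -2 + (5*(-1) - 2) = -2 + (-5 - 2) = -2 - 7 = -9)
b(l) = 14 (b(l) = 8 + (-3 - 1*(-9)) = 8 + (-3 + 9) = 8 + 6 = 14)
b(-7)*(-406 + Y(11)) = 14*(-406 + 11) = 14*(-395) = -5530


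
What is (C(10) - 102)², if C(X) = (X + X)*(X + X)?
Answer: 88804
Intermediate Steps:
C(X) = 4*X² (C(X) = (2*X)*(2*X) = 4*X²)
(C(10) - 102)² = (4*10² - 102)² = (4*100 - 102)² = (400 - 102)² = 298² = 88804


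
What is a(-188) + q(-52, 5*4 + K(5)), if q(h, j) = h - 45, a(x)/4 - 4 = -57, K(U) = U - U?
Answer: -309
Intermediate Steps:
K(U) = 0
a(x) = -212 (a(x) = 16 + 4*(-57) = 16 - 228 = -212)
q(h, j) = -45 + h
a(-188) + q(-52, 5*4 + K(5)) = -212 + (-45 - 52) = -212 - 97 = -309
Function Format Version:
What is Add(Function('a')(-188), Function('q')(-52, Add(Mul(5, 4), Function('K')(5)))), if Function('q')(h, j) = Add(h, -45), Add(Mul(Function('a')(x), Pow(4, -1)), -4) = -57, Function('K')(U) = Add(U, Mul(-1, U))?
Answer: -309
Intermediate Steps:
Function('K')(U) = 0
Function('a')(x) = -212 (Function('a')(x) = Add(16, Mul(4, -57)) = Add(16, -228) = -212)
Function('q')(h, j) = Add(-45, h)
Add(Function('a')(-188), Function('q')(-52, Add(Mul(5, 4), Function('K')(5)))) = Add(-212, Add(-45, -52)) = Add(-212, -97) = -309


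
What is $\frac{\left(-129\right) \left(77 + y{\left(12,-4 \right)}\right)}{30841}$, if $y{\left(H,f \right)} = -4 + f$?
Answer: $- \frac{8901}{30841} \approx -0.28861$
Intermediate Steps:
$\frac{\left(-129\right) \left(77 + y{\left(12,-4 \right)}\right)}{30841} = \frac{\left(-129\right) \left(77 - 8\right)}{30841} = - 129 \left(77 - 8\right) \frac{1}{30841} = \left(-129\right) 69 \cdot \frac{1}{30841} = \left(-8901\right) \frac{1}{30841} = - \frac{8901}{30841}$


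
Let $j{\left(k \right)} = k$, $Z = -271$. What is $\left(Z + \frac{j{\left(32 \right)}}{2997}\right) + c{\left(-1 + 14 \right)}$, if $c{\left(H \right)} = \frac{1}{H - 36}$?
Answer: $- \frac{18682562}{68931} \approx -271.03$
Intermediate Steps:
$c{\left(H \right)} = \frac{1}{-36 + H}$
$\left(Z + \frac{j{\left(32 \right)}}{2997}\right) + c{\left(-1 + 14 \right)} = \left(-271 + \frac{32}{2997}\right) + \frac{1}{-36 + \left(-1 + 14\right)} = \left(-271 + 32 \cdot \frac{1}{2997}\right) + \frac{1}{-36 + 13} = \left(-271 + \frac{32}{2997}\right) + \frac{1}{-23} = - \frac{812155}{2997} - \frac{1}{23} = - \frac{18682562}{68931}$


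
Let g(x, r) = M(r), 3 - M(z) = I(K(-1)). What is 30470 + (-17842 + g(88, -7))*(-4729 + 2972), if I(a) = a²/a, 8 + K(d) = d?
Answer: 31357780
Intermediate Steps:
K(d) = -8 + d
I(a) = a
M(z) = 12 (M(z) = 3 - (-8 - 1) = 3 - 1*(-9) = 3 + 9 = 12)
g(x, r) = 12
30470 + (-17842 + g(88, -7))*(-4729 + 2972) = 30470 + (-17842 + 12)*(-4729 + 2972) = 30470 - 17830*(-1757) = 30470 + 31327310 = 31357780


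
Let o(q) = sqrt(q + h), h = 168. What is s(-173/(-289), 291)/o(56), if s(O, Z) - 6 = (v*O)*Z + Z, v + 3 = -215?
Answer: -1555563*sqrt(14)/2312 ≈ -2517.5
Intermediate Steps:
v = -218 (v = -3 - 215 = -218)
s(O, Z) = 6 + Z - 218*O*Z (s(O, Z) = 6 + ((-218*O)*Z + Z) = 6 + (-218*O*Z + Z) = 6 + (Z - 218*O*Z) = 6 + Z - 218*O*Z)
o(q) = sqrt(168 + q) (o(q) = sqrt(q + 168) = sqrt(168 + q))
s(-173/(-289), 291)/o(56) = (6 + 291 - 218*(-173/(-289))*291)/(sqrt(168 + 56)) = (6 + 291 - 218*(-173*(-1/289))*291)/(sqrt(224)) = (6 + 291 - 218*173/289*291)/((4*sqrt(14))) = (6 + 291 - 10974774/289)*(sqrt(14)/56) = -1555563*sqrt(14)/2312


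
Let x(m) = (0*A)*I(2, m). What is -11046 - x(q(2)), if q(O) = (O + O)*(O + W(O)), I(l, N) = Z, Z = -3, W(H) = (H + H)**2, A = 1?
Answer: -11046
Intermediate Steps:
W(H) = 4*H**2 (W(H) = (2*H)**2 = 4*H**2)
I(l, N) = -3
q(O) = 2*O*(O + 4*O**2) (q(O) = (O + O)*(O + 4*O**2) = (2*O)*(O + 4*O**2) = 2*O*(O + 4*O**2))
x(m) = 0 (x(m) = (0*1)*(-3) = 0*(-3) = 0)
-11046 - x(q(2)) = -11046 - 1*0 = -11046 + 0 = -11046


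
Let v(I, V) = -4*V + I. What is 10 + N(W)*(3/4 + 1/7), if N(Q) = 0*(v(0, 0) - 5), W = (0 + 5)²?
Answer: 10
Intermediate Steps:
W = 25 (W = 5² = 25)
v(I, V) = I - 4*V
N(Q) = 0 (N(Q) = 0*((0 - 4*0) - 5) = 0*((0 + 0) - 5) = 0*(0 - 5) = 0*(-5) = 0)
10 + N(W)*(3/4 + 1/7) = 10 + 0*(3/4 + 1/7) = 10 + 0*(3*(¼) + 1*(⅐)) = 10 + 0*(¾ + ⅐) = 10 + 0*(25/28) = 10 + 0 = 10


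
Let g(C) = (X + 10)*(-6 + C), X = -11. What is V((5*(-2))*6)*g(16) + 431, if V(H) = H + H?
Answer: 1631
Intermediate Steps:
g(C) = 6 - C (g(C) = (-11 + 10)*(-6 + C) = -(-6 + C) = 6 - C)
V(H) = 2*H
V((5*(-2))*6)*g(16) + 431 = (2*((5*(-2))*6))*(6 - 1*16) + 431 = (2*(-10*6))*(6 - 16) + 431 = (2*(-60))*(-10) + 431 = -120*(-10) + 431 = 1200 + 431 = 1631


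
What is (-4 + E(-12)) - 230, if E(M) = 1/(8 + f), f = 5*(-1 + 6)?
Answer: -7721/33 ≈ -233.97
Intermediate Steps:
f = 25 (f = 5*5 = 25)
E(M) = 1/33 (E(M) = 1/(8 + 25) = 1/33)
(-4 + E(-12)) - 230 = (-4 + 1/33) - 230 = -131/33 - 230 = -7721/33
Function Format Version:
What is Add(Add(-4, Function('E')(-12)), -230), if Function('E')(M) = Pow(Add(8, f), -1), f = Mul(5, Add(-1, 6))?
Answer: Rational(-7721, 33) ≈ -233.97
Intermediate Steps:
f = 25 (f = Mul(5, 5) = 25)
Function('E')(M) = Rational(1, 33) (Function('E')(M) = Pow(Add(8, 25), -1) = Pow(33, -1) = Rational(1, 33))
Add(Add(-4, Function('E')(-12)), -230) = Add(Add(-4, Rational(1, 33)), -230) = Add(Rational(-131, 33), -230) = Rational(-7721, 33)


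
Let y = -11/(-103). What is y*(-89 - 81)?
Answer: -1870/103 ≈ -18.155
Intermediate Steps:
y = 11/103 (y = -11*(-1/103) = 11/103 ≈ 0.10680)
y*(-89 - 81) = 11*(-89 - 81)/103 = (11/103)*(-170) = -1870/103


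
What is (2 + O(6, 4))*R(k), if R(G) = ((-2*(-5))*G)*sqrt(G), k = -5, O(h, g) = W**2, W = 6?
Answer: -1900*I*sqrt(5) ≈ -4248.5*I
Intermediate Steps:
O(h, g) = 36 (O(h, g) = 6**2 = 36)
R(G) = 10*G**(3/2) (R(G) = (10*G)*sqrt(G) = 10*G**(3/2))
(2 + O(6, 4))*R(k) = (2 + 36)*(10*(-5)**(3/2)) = 38*(10*(-5*I*sqrt(5))) = 38*(-50*I*sqrt(5)) = -1900*I*sqrt(5)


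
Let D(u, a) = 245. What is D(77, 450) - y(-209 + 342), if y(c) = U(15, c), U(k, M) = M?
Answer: 112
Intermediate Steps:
y(c) = c
D(77, 450) - y(-209 + 342) = 245 - (-209 + 342) = 245 - 1*133 = 245 - 133 = 112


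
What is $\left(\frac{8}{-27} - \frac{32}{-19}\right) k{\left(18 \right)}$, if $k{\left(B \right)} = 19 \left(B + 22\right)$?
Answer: $\frac{28480}{27} \approx 1054.8$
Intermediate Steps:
$k{\left(B \right)} = 418 + 19 B$ ($k{\left(B \right)} = 19 \left(22 + B\right) = 418 + 19 B$)
$\left(\frac{8}{-27} - \frac{32}{-19}\right) k{\left(18 \right)} = \left(\frac{8}{-27} - \frac{32}{-19}\right) \left(418 + 19 \cdot 18\right) = \left(8 \left(- \frac{1}{27}\right) - - \frac{32}{19}\right) \left(418 + 342\right) = \left(- \frac{8}{27} + \frac{32}{19}\right) 760 = \frac{712}{513} \cdot 760 = \frac{28480}{27}$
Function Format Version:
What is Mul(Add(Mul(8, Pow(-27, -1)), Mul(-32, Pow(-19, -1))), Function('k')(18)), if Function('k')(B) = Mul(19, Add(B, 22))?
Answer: Rational(28480, 27) ≈ 1054.8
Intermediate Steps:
Function('k')(B) = Add(418, Mul(19, B)) (Function('k')(B) = Mul(19, Add(22, B)) = Add(418, Mul(19, B)))
Mul(Add(Mul(8, Pow(-27, -1)), Mul(-32, Pow(-19, -1))), Function('k')(18)) = Mul(Add(Mul(8, Pow(-27, -1)), Mul(-32, Pow(-19, -1))), Add(418, Mul(19, 18))) = Mul(Add(Mul(8, Rational(-1, 27)), Mul(-32, Rational(-1, 19))), Add(418, 342)) = Mul(Add(Rational(-8, 27), Rational(32, 19)), 760) = Mul(Rational(712, 513), 760) = Rational(28480, 27)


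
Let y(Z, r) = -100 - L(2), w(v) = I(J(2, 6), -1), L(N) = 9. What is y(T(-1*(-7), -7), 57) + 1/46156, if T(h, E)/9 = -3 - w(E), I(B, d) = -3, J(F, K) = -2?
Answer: -5031003/46156 ≈ -109.00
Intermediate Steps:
w(v) = -3
T(h, E) = 0 (T(h, E) = 9*(-3 - 1*(-3)) = 9*(-3 + 3) = 9*0 = 0)
y(Z, r) = -109 (y(Z, r) = -100 - 1*9 = -100 - 9 = -109)
y(T(-1*(-7), -7), 57) + 1/46156 = -109 + 1/46156 = -5031003/46156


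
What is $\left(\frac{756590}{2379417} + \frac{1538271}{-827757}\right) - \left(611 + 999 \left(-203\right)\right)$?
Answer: $\frac{6320925102890239}{31263159963} \approx 2.0218 \cdot 10^{5}$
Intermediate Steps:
$\left(\frac{756590}{2379417} + \frac{1538271}{-827757}\right) - \left(611 + 999 \left(-203\right)\right) = \left(756590 \cdot \frac{1}{2379417} + 1538271 \left(- \frac{1}{827757}\right)\right) - \left(611 - 202797\right) = \left(\frac{756590}{2379417} - \frac{24417}{13139}\right) - -202186 = - \frac{48157388879}{31263159963} + 202186 = \frac{6320925102890239}{31263159963}$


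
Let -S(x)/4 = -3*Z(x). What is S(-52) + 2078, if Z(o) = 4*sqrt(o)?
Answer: 2078 + 96*I*sqrt(13) ≈ 2078.0 + 346.13*I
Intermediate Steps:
S(x) = 48*sqrt(x) (S(x) = -(-12)*4*sqrt(x) = -(-48)*sqrt(x) = 48*sqrt(x))
S(-52) + 2078 = 48*sqrt(-52) + 2078 = 48*(2*I*sqrt(13)) + 2078 = 96*I*sqrt(13) + 2078 = 2078 + 96*I*sqrt(13)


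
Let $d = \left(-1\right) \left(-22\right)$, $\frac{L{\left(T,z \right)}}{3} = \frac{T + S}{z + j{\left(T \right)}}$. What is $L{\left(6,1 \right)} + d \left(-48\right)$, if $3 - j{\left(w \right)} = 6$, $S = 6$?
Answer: $-1074$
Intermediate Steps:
$j{\left(w \right)} = -3$ ($j{\left(w \right)} = 3 - 6 = -3$)
$L{\left(T,z \right)} = \frac{3 \left(6 + T\right)}{-3 + z}$ ($L{\left(T,z \right)} = 3 \frac{T + 6}{z - 3} = 3 \frac{6 + T}{-3 + z} = \frac{3 \left(6 + T\right)}{-3 + z}$)
$d = 22$
$L{\left(6,1 \right)} + d \left(-48\right) = \frac{3 \left(6 + 6\right)}{-3 + 1} + 22 \left(-48\right) = 3 \frac{1}{-2} \cdot 12 - 1056 = 3 \left(- \frac{1}{2}\right) 12 - 1056 = -18 - 1056 = -1074$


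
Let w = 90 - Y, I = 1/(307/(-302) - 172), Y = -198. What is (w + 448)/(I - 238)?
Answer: -4807092/1554505 ≈ -3.0924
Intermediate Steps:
I = -302/52251 (I = 1/(307*(-1/302) - 172) = 1/(-307/302 - 172) = 1/(-52251/302) = -302/52251 ≈ -0.0057798)
w = 288 (w = 90 - 1*(-198) = 90 + 198 = 288)
(w + 448)/(I - 238) = (288 + 448)/(-302/52251 - 238) = 736/(-12436040/52251) = 736*(-52251/12436040) = -4807092/1554505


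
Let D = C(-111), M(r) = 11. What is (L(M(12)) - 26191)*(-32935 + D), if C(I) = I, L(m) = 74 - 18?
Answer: 863657210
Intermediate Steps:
L(m) = 56
D = -111
(L(M(12)) - 26191)*(-32935 + D) = (56 - 26191)*(-32935 - 111) = -26135*(-33046) = 863657210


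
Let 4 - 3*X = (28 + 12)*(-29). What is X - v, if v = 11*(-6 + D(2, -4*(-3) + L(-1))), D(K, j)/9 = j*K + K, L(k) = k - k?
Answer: -2120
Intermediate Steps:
L(k) = 0
D(K, j) = 9*K + 9*K*j (D(K, j) = 9*(j*K + K) = 9*(K*j + K) = 9*(K + K*j) = 9*K + 9*K*j)
X = 388 (X = 4/3 - (28 + 12)*(-29)/3 = 4/3 - 40*(-29)/3 = 4/3 - ⅓*(-1160) = 4/3 + 1160/3 = 388)
v = 2508 (v = 11*(-6 + 9*2*(1 + (-4*(-3) + 0))) = 11*(-6 + 9*2*(1 + (12 + 0))) = 11*(-6 + 9*2*(1 + 12)) = 11*(-6 + 9*2*13) = 11*(-6 + 234) = 11*228 = 2508)
X - v = 388 - 1*2508 = 388 - 2508 = -2120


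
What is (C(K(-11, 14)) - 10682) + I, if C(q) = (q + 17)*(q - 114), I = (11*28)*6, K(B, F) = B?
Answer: -9584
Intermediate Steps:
I = 1848 (I = 308*6 = 1848)
C(q) = (-114 + q)*(17 + q) (C(q) = (17 + q)*(-114 + q) = (-114 + q)*(17 + q))
(C(K(-11, 14)) - 10682) + I = ((-1938 + (-11)² - 97*(-11)) - 10682) + 1848 = ((-1938 + 121 + 1067) - 10682) + 1848 = (-750 - 10682) + 1848 = -11432 + 1848 = -9584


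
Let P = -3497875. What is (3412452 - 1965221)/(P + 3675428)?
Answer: 1447231/177553 ≈ 8.1510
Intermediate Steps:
(3412452 - 1965221)/(P + 3675428) = (3412452 - 1965221)/(-3497875 + 3675428) = 1447231/177553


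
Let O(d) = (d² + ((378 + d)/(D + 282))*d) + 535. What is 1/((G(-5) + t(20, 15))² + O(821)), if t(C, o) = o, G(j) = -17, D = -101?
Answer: 181/123083359 ≈ 1.4705e-6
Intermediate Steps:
O(d) = 535 + d² + d*(378/181 + d/181) (O(d) = (d² + ((378 + d)/(-101 + 282))*d) + 535 = (d² + ((378 + d)/181)*d) + 535 = (d² + ((378 + d)*(1/181))*d) + 535 = (d² + (378/181 + d/181)*d) + 535 = (d² + d*(378/181 + d/181)) + 535 = 535 + d² + d*(378/181 + d/181))
1/((G(-5) + t(20, 15))² + O(821)) = 1/((-17 + 15)² + (535 + (182/181)*821² + (378/181)*821)) = 1/((-2)² + (535 + (182/181)*674041 + 310338/181)) = 1/(4 + (535 + 122675462/181 + 310338/181)) = 1/(4 + 123082635/181) = 1/(123083359/181) = 181/123083359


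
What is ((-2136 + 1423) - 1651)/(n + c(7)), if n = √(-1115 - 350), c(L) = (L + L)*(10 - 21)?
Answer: 364056/25181 + 2364*I*√1465/25181 ≈ 14.458 + 3.5933*I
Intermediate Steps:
c(L) = -22*L (c(L) = (2*L)*(-11) = -22*L)
n = I*√1465 (n = √(-1465) = I*√1465 ≈ 38.275*I)
((-2136 + 1423) - 1651)/(n + c(7)) = ((-2136 + 1423) - 1651)/(I*√1465 - 22*7) = (-713 - 1651)/(I*√1465 - 154) = -2364/(-154 + I*√1465)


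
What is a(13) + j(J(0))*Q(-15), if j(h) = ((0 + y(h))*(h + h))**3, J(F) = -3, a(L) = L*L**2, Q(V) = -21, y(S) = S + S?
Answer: -977579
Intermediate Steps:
y(S) = 2*S
a(L) = L**3
j(h) = 64*h**6 (j(h) = ((0 + 2*h)*(h + h))**3 = ((2*h)*(2*h))**3 = (4*h**2)**3 = 64*h**6)
a(13) + j(J(0))*Q(-15) = 13**3 + (64*(-3)**6)*(-21) = 2197 + (64*729)*(-21) = 2197 + 46656*(-21) = 2197 - 979776 = -977579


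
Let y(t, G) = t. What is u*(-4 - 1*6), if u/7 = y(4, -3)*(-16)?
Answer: 4480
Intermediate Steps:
u = -448 (u = 7*(4*(-16)) = 7*(-64) = -448)
u*(-4 - 1*6) = -448*(-4 - 1*6) = -448*(-4 - 6) = -448*(-10) = 4480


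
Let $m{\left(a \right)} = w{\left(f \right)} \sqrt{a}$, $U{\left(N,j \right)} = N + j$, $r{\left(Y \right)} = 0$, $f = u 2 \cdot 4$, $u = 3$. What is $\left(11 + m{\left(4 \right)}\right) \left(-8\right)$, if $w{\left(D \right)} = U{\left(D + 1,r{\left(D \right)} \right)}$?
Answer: $-488$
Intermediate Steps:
$f = 24$ ($f = 3 \cdot 2 \cdot 4 = 6 \cdot 4 = 24$)
$w{\left(D \right)} = 1 + D$ ($w{\left(D \right)} = \left(D + 1\right) + 0 = \left(1 + D\right) + 0 = 1 + D$)
$m{\left(a \right)} = 25 \sqrt{a}$ ($m{\left(a \right)} = \left(1 + 24\right) \sqrt{a} = 25 \sqrt{a}$)
$\left(11 + m{\left(4 \right)}\right) \left(-8\right) = \left(11 + 25 \sqrt{4}\right) \left(-8\right) = \left(11 + 25 \cdot 2\right) \left(-8\right) = \left(11 + 50\right) \left(-8\right) = 61 \left(-8\right) = -488$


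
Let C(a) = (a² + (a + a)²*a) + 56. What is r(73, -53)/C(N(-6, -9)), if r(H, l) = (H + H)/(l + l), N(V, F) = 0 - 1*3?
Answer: 73/2279 ≈ 0.032032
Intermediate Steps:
N(V, F) = -3 (N(V, F) = 0 - 3 = -3)
r(H, l) = H/l (r(H, l) = (2*H)/((2*l)) = (2*H)*(1/(2*l)) = H/l)
C(a) = 56 + a² + 4*a³ (C(a) = (a² + (2*a)²*a) + 56 = (a² + (4*a²)*a) + 56 = (a² + 4*a³) + 56 = 56 + a² + 4*a³)
r(73, -53)/C(N(-6, -9)) = (73/(-53))/(56 + (-3)² + 4*(-3)³) = (73*(-1/53))/(56 + 9 + 4*(-27)) = -73/(53*(56 + 9 - 108)) = -73/53/(-43) = -73/53*(-1/43) = 73/2279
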